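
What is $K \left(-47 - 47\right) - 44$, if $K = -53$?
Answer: $4938$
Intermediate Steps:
$K \left(-47 - 47\right) - 44 = - 53 \left(-47 - 47\right) - 44 = \left(-53\right) \left(-94\right) - 44 = 4982 - 44 = 4938$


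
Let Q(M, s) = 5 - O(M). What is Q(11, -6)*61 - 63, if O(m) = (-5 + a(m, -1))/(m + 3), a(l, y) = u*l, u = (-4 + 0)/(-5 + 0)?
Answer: 15781/70 ≈ 225.44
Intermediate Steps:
u = 4/5 (u = -4/(-5) = -4*(-1/5) = 4/5 ≈ 0.80000)
a(l, y) = 4*l/5
O(m) = (-5 + 4*m/5)/(3 + m) (O(m) = (-5 + 4*m/5)/(m + 3) = (-5 + 4*m/5)/(3 + m))
Q(M, s) = 5 - (-25 + 4*M)/(5*(3 + M))
Q(11, -6)*61 - 63 = ((100 + 21*11)/(5*(3 + 11)))*61 - 63 = ((1/5)*(100 + 231)/14)*61 - 63 = ((1/5)*(1/14)*331)*61 - 63 = (331/70)*61 - 63 = 20191/70 - 63 = 15781/70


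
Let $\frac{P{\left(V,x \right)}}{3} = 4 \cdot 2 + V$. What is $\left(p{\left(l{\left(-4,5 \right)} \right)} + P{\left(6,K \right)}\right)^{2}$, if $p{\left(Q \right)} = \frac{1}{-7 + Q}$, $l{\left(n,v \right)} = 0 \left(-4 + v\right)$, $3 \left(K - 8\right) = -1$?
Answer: $\frac{85849}{49} \approx 1752.0$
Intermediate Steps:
$K = \frac{23}{3}$ ($K = 8 + \frac{1}{3} \left(-1\right) = 8 - \frac{1}{3} = \frac{23}{3} \approx 7.6667$)
$l{\left(n,v \right)} = 0$
$P{\left(V,x \right)} = 24 + 3 V$ ($P{\left(V,x \right)} = 3 \left(4 \cdot 2 + V\right) = 3 \left(8 + V\right) = 24 + 3 V$)
$\left(p{\left(l{\left(-4,5 \right)} \right)} + P{\left(6,K \right)}\right)^{2} = \left(\frac{1}{-7 + 0} + \left(24 + 3 \cdot 6\right)\right)^{2} = \left(\frac{1}{-7} + \left(24 + 18\right)\right)^{2} = \left(- \frac{1}{7} + 42\right)^{2} = \left(\frac{293}{7}\right)^{2} = \frac{85849}{49}$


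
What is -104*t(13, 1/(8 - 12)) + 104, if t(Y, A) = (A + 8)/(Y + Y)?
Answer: 73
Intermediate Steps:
t(Y, A) = (8 + A)/(2*Y) (t(Y, A) = (8 + A)/((2*Y)) = (8 + A)*(1/(2*Y)) = (8 + A)/(2*Y))
-104*t(13, 1/(8 - 12)) + 104 = -52*(8 + 1/(8 - 12))/13 + 104 = -52*(8 + 1/(-4))/13 + 104 = -52*(8 - 1/4)/13 + 104 = -52*31/(13*4) + 104 = -104*31/104 + 104 = -31 + 104 = 73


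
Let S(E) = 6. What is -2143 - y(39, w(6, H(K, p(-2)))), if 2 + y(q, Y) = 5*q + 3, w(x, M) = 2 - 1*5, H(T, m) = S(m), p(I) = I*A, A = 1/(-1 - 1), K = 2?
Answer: -2339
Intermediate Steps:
A = -½ (A = 1/(-2) = -½ ≈ -0.50000)
p(I) = -I/2 (p(I) = I*(-½) = -I/2)
H(T, m) = 6
w(x, M) = -3 (w(x, M) = 2 - 5 = -3)
y(q, Y) = 1 + 5*q (y(q, Y) = -2 + (5*q + 3) = -2 + (3 + 5*q) = 1 + 5*q)
-2143 - y(39, w(6, H(K, p(-2)))) = -2143 - (1 + 5*39) = -2143 - (1 + 195) = -2143 - 1*196 = -2143 - 196 = -2339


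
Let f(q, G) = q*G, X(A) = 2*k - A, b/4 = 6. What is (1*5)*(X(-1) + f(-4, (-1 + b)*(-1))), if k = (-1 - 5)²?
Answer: 825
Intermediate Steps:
b = 24 (b = 4*6 = 24)
k = 36 (k = (-6)² = 36)
X(A) = 72 - A (X(A) = 2*36 - A = 72 - A)
f(q, G) = G*q
(1*5)*(X(-1) + f(-4, (-1 + b)*(-1))) = (1*5)*((72 - 1*(-1)) + ((-1 + 24)*(-1))*(-4)) = 5*((72 + 1) + (23*(-1))*(-4)) = 5*(73 - 23*(-4)) = 5*(73 + 92) = 5*165 = 825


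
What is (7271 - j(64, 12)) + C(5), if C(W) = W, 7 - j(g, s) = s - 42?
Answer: 7239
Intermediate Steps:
j(g, s) = 49 - s (j(g, s) = 7 - (s - 42) = 7 - (-42 + s) = 7 + (42 - s) = 49 - s)
(7271 - j(64, 12)) + C(5) = (7271 - (49 - 1*12)) + 5 = (7271 - (49 - 12)) + 5 = (7271 - 1*37) + 5 = (7271 - 37) + 5 = 7234 + 5 = 7239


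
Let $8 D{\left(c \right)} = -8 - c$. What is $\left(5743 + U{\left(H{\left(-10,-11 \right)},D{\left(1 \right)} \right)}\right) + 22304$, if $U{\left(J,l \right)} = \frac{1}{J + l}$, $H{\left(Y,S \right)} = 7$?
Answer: $\frac{1318217}{47} \approx 28047.0$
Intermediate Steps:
$D{\left(c \right)} = -1 - \frac{c}{8}$ ($D{\left(c \right)} = \frac{-8 - c}{8} = -1 - \frac{c}{8}$)
$\left(5743 + U{\left(H{\left(-10,-11 \right)},D{\left(1 \right)} \right)}\right) + 22304 = \left(5743 + \frac{1}{7 - \frac{9}{8}}\right) + 22304 = \left(5743 + \frac{1}{\frac{47}{8}}\right) + 22304 = \left(5743 + \frac{8}{47}\right) + 22304 = \frac{269929}{47} + 22304 = \frac{1318217}{47}$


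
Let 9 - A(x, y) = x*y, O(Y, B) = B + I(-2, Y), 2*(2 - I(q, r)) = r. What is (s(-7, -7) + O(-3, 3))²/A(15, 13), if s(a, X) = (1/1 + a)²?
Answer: -7225/744 ≈ -9.7110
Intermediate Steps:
I(q, r) = 2 - r/2
O(Y, B) = 2 + B - Y/2 (O(Y, B) = B + (2 - Y/2) = 2 + B - Y/2)
A(x, y) = 9 - x*y
s(a, X) = (1 + a)²
(s(-7, -7) + O(-3, 3))²/A(15, 13) = ((1 - 7)² + (2 + 3 - ½*(-3)))²/(9 - 1*15*13) = ((-6)² + (2 + 3 + 3/2))²/(9 - 195) = (36 + 13/2)²/(-186) = (85/2)²*(-1/186) = (7225/4)*(-1/186) = -7225/744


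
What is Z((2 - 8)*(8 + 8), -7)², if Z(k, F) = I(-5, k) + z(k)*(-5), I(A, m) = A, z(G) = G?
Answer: 225625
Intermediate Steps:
Z(k, F) = -5 - 5*k (Z(k, F) = -5 + k*(-5) = -5 - 5*k)
Z((2 - 8)*(8 + 8), -7)² = (-5 - 5*(2 - 8)*(8 + 8))² = (-5 - (-30)*16)² = (-5 - 5*(-96))² = (-5 + 480)² = 475² = 225625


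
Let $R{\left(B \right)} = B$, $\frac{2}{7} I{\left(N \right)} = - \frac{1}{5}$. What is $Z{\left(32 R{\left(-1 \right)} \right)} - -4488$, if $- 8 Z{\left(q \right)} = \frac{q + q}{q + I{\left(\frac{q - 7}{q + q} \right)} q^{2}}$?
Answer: $\frac{2100379}{468} \approx 4488.0$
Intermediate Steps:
$I{\left(N \right)} = - \frac{7}{10}$ ($I{\left(N \right)} = \frac{7 \left(- \frac{1}{5}\right)}{2} = \frac{7 \left(\left(-1\right) \frac{1}{5}\right)}{2} = \frac{7}{2} \left(- \frac{1}{5}\right) = - \frac{7}{10}$)
$Z{\left(q \right)} = - \frac{q}{4 \left(q - \frac{7 q^{2}}{10}\right)}$ ($Z{\left(q \right)} = - \frac{\left(q + q\right) \frac{1}{q - \frac{7 q^{2}}{10}}}{8} = - \frac{2 q \frac{1}{q - \frac{7 q^{2}}{10}}}{8} = - \frac{q}{4 \left(q - \frac{7 q^{2}}{10}\right)}$)
$Z{\left(32 R{\left(-1 \right)} \right)} - -4488 = \frac{5}{2 \left(-10 + 7 \cdot 32 \left(-1\right)\right)} - -4488 = \frac{5}{2 \left(-10 + 7 \left(-32\right)\right)} + 4488 = \frac{5}{2 \left(-10 - 224\right)} + 4488 = \frac{5}{2 \left(-234\right)} + 4488 = \frac{5}{2} \left(- \frac{1}{234}\right) + 4488 = - \frac{5}{468} + 4488 = \frac{2100379}{468}$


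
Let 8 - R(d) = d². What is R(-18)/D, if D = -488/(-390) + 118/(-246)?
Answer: -2526420/6169 ≈ -409.53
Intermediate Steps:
R(d) = 8 - d²
D = 6169/7995 (D = -488*(-1/390) + 118*(-1/246) = 244/195 - 59/123 = 6169/7995 ≈ 0.77161)
R(-18)/D = (8 - 1*(-18)²)/(6169/7995) = (8 - 1*324)*(7995/6169) = (8 - 324)*(7995/6169) = -316*7995/6169 = -2526420/6169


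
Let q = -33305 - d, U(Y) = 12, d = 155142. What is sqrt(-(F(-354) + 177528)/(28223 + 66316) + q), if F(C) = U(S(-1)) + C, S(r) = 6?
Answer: I*sqrt(187142766911349)/31513 ≈ 434.11*I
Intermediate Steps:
q = -188447 (q = -33305 - 1*155142 = -33305 - 155142 = -188447)
F(C) = 12 + C
sqrt(-(F(-354) + 177528)/(28223 + 66316) + q) = sqrt(-((12 - 354) + 177528)/(28223 + 66316) - 188447) = sqrt(-(-342 + 177528)/94539 - 188447) = sqrt(-177186/94539 - 188447) = sqrt(-1*59062/31513 - 188447) = sqrt(-59062/31513 - 188447) = sqrt(-5938589373/31513) = I*sqrt(187142766911349)/31513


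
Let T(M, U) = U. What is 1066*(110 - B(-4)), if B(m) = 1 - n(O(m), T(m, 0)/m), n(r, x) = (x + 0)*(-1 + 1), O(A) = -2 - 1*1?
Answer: 116194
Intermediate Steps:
O(A) = -3 (O(A) = -2 - 1 = -3)
n(r, x) = 0 (n(r, x) = x*0 = 0)
B(m) = 1 (B(m) = 1 - 1*0 = 1 + 0 = 1)
1066*(110 - B(-4)) = 1066*(110 - 1*1) = 1066*(110 - 1) = 1066*109 = 116194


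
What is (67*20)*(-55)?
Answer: -73700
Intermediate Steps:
(67*20)*(-55) = 1340*(-55) = -73700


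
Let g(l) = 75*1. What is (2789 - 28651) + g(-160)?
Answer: -25787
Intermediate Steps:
g(l) = 75
(2789 - 28651) + g(-160) = (2789 - 28651) + 75 = -25862 + 75 = -25787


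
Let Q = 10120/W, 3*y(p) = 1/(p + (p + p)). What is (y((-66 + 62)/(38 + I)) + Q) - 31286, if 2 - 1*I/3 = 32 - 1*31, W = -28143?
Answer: -391344031/12508 ≈ -31288.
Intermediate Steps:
I = 3 (I = 6 - 3*(32 - 1*31) = 6 - 3*(32 - 31) = 6 - 3*1 = 6 - 3 = 3)
y(p) = 1/(9*p) (y(p) = 1/(3*(p + (p + p))) = 1/(3*(p + 2*p)) = 1/(3*((3*p))) = (1/(3*p))/3 = 1/(9*p))
Q = -10120/28143 (Q = 10120/(-28143) = 10120*(-1/28143) = -10120/28143 ≈ -0.35959)
(y((-66 + 62)/(38 + I)) + Q) - 31286 = (1/(9*(((-66 + 62)/(38 + 3)))) - 10120/28143) - 31286 = (1/(9*((-4/41))) - 10120/28143) - 31286 = (1/(9*((-4*1/41))) - 10120/28143) - 31286 = (1/(9*(-4/41)) - 10120/28143) - 31286 = ((1/9)*(-41/4) - 10120/28143) - 31286 = (-41/36 - 10120/28143) - 31286 = -18743/12508 - 31286 = -391344031/12508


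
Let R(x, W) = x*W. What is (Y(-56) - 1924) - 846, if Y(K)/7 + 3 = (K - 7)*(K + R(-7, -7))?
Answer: 296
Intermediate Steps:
R(x, W) = W*x
Y(K) = -21 + 7*(-7 + K)*(49 + K) (Y(K) = -21 + 7*((K - 7)*(K - 7*(-7))) = -21 + 7*((-7 + K)*(K + 49)) = -21 + 7*((-7 + K)*(49 + K)) = -21 + 7*(-7 + K)*(49 + K))
(Y(-56) - 1924) - 846 = ((-2422 + 7*(-56)² + 294*(-56)) - 1924) - 846 = ((-2422 + 7*3136 - 16464) - 1924) - 846 = ((-2422 + 21952 - 16464) - 1924) - 846 = (3066 - 1924) - 846 = 1142 - 846 = 296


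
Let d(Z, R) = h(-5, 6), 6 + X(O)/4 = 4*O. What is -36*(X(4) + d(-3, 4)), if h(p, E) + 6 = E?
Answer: -1440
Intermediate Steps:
h(p, E) = -6 + E
X(O) = -24 + 16*O (X(O) = -24 + 4*(4*O) = -24 + 16*O)
d(Z, R) = 0 (d(Z, R) = -6 + 6 = 0)
-36*(X(4) + d(-3, 4)) = -36*((-24 + 16*4) + 0) = -36*((-24 + 64) + 0) = -36*(40 + 0) = -36*40 = -1440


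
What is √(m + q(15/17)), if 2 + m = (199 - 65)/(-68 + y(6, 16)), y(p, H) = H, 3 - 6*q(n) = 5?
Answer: I*√29874/78 ≈ 2.2159*I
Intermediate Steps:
q(n) = -⅓ (q(n) = ½ - ⅙*5 = ½ - ⅚ = -⅓)
m = -119/26 (m = -2 + (199 - 65)/(-68 + 16) = -2 + 134/(-52) = -2 + 134*(-1/52) = -2 - 67/26 = -119/26 ≈ -4.5769)
√(m + q(15/17)) = √(-119/26 - ⅓) = √(-383/78) = I*√29874/78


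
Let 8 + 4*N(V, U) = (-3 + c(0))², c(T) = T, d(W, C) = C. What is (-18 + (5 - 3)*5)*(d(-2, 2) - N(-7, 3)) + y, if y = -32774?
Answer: -32788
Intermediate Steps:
N(V, U) = ¼ (N(V, U) = -2 + (-3 + 0)²/4 = -2 + (¼)*(-3)² = -2 + (¼)*9 = -2 + 9/4 = ¼)
(-18 + (5 - 3)*5)*(d(-2, 2) - N(-7, 3)) + y = (-18 + (5 - 3)*5)*(2 - 1*¼) - 32774 = (-18 + 2*5)*(2 - ¼) - 32774 = (-18 + 10)*(7/4) - 32774 = -8*7/4 - 32774 = -14 - 32774 = -32788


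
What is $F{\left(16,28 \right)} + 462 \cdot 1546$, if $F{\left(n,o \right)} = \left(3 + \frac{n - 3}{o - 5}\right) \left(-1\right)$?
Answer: $\frac{16427714}{23} \approx 7.1425 \cdot 10^{5}$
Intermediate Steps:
$F{\left(n,o \right)} = -3 - \frac{-3 + n}{-5 + o}$ ($F{\left(n,o \right)} = \left(3 + \frac{-3 + n}{-5 + o}\right) \left(-1\right) = -3 - \frac{-3 + n}{-5 + o}$)
$F{\left(16,28 \right)} + 462 \cdot 1546 = \frac{18 - 16 - 84}{-5 + 28} + 462 \cdot 1546 = \frac{18 - 16 - 84}{23} + 714252 = \frac{1}{23} \left(-82\right) + 714252 = - \frac{82}{23} + 714252 = \frac{16427714}{23}$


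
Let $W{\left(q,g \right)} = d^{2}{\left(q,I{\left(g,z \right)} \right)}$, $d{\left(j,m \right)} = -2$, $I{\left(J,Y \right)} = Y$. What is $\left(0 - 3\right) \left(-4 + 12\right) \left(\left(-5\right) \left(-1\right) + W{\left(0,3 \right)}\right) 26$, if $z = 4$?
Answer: $-5616$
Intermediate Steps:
$W{\left(q,g \right)} = 4$ ($W{\left(q,g \right)} = \left(-2\right)^{2} = 4$)
$\left(0 - 3\right) \left(-4 + 12\right) \left(\left(-5\right) \left(-1\right) + W{\left(0,3 \right)}\right) 26 = \left(0 - 3\right) \left(-4 + 12\right) \left(\left(-5\right) \left(-1\right) + 4\right) 26 = \left(-3\right) 8 \left(5 + 4\right) 26 = \left(-24\right) 9 \cdot 26 = \left(-216\right) 26 = -5616$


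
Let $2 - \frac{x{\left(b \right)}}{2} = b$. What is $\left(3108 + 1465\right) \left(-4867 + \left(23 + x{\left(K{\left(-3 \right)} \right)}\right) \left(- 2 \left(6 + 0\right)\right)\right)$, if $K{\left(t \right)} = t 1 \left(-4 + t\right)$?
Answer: $-21433651$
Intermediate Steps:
$K{\left(t \right)} = t \left(-4 + t\right)$
$x{\left(b \right)} = 4 - 2 b$
$\left(3108 + 1465\right) \left(-4867 + \left(23 + x{\left(K{\left(-3 \right)} \right)}\right) \left(- 2 \left(6 + 0\right)\right)\right) = \left(3108 + 1465\right) \left(-4867 + \left(23 + \left(4 - 2 \left(- 3 \left(-4 - 3\right)\right)\right)\right) \left(- 2 \left(6 + 0\right)\right)\right) = 4573 \left(-4867 + \left(23 + \left(4 - 2 \left(\left(-3\right) \left(-7\right)\right)\right)\right) \left(\left(-2\right) 6\right)\right) = 4573 \left(-4867 + \left(23 + \left(4 - 42\right)\right) \left(-12\right)\right) = 4573 \left(-4867 + \left(23 - 38\right) \left(-12\right)\right) = 4573 \left(-4867 - -180\right) = 4573 \left(-4867 + 180\right) = 4573 \left(-4687\right) = -21433651$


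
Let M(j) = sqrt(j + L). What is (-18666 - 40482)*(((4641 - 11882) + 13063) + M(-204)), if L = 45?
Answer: -344359656 - 59148*I*sqrt(159) ≈ -3.4436e+8 - 7.4583e+5*I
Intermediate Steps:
M(j) = sqrt(45 + j) (M(j) = sqrt(j + 45) = sqrt(45 + j))
(-18666 - 40482)*(((4641 - 11882) + 13063) + M(-204)) = (-18666 - 40482)*(((4641 - 11882) + 13063) + sqrt(45 - 204)) = -59148*((-7241 + 13063) + sqrt(-159)) = -59148*(5822 + I*sqrt(159)) = -344359656 - 59148*I*sqrt(159)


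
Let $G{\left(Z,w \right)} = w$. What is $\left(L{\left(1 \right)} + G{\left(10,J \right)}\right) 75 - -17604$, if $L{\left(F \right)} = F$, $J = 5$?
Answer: $18054$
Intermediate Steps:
$\left(L{\left(1 \right)} + G{\left(10,J \right)}\right) 75 - -17604 = \left(1 + 5\right) 75 - -17604 = 6 \cdot 75 + 17604 = 450 + 17604 = 18054$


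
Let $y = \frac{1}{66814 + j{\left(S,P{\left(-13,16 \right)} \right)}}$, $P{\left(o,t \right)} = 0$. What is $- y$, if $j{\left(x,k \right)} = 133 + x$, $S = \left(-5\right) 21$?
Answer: $- \frac{1}{66842} \approx -1.4961 \cdot 10^{-5}$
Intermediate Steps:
$S = -105$
$y = \frac{1}{66842}$ ($y = \frac{1}{66814 + \left(133 - 105\right)} = \frac{1}{66814 + 28} = \frac{1}{66842} \approx 1.4961 \cdot 10^{-5}$)
$- y = \left(-1\right) \frac{1}{66842} = - \frac{1}{66842}$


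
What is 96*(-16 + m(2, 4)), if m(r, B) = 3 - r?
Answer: -1440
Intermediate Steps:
96*(-16 + m(2, 4)) = 96*(-16 + (3 - 1*2)) = 96*(-16 + (3 - 2)) = 96*(-16 + 1) = 96*(-15) = -1440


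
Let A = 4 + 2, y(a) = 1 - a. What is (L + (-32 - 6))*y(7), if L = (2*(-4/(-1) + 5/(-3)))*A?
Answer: 60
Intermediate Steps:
A = 6
L = 28 (L = (2*(-4/(-1) + 5/(-3)))*6 = (2*(-4*(-1) + 5*(-⅓)))*6 = (2*(4 - 5/3))*6 = (2*(7/3))*6 = (14/3)*6 = 28)
(L + (-32 - 6))*y(7) = (28 + (-32 - 6))*(1 - 1*7) = (28 - 38)*(1 - 7) = -10*(-6) = 60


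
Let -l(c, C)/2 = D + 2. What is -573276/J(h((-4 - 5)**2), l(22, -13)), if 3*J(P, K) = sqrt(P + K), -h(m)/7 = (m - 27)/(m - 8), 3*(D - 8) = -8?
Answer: 859914*I*sqrt(951774)/2173 ≈ 3.8607e+5*I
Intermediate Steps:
D = 16/3 (D = 8 + (1/3)*(-8) = 8 - 8/3 = 16/3 ≈ 5.3333)
h(m) = -7*(-27 + m)/(-8 + m) (h(m) = -7*(m - 27)/(m - 8) = -7*(-27 + m)/(-8 + m))
l(c, C) = -44/3 (l(c, C) = -2*(16/3 + 2) = -2*22/3 = -44/3)
J(P, K) = sqrt(K + P)/3 (J(P, K) = sqrt(P + K)/3 = sqrt(K + P)/3)
-573276/J(h((-4 - 5)**2), l(22, -13)) = -573276*3/sqrt(-44/3 + 7*(27 - (-4 - 5)**2)/(-8 + (-4 - 5)**2)) = -573276*3/sqrt(-44/3 + 7*(27 - 1*(-9)**2)/(-8 + (-9)**2)) = -573276*3/sqrt(-44/3 + 7*(27 - 1*81)/(-8 + 81)) = -573276*3/sqrt(-44/3 + 7*(27 - 81)/73) = -573276*3/sqrt(-44/3 + 7*(1/73)*(-54)) = -573276*3/sqrt(-44/3 - 378/73) = -573276*(-3*I*sqrt(951774)/4346) = -(-859914)*I*sqrt(951774)/2173 = 859914*I*sqrt(951774)/2173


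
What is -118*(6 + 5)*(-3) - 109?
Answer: 3785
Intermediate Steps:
-118*(6 + 5)*(-3) - 109 = -1298*(-3) - 109 = -118*(-33) - 109 = 3894 - 109 = 3785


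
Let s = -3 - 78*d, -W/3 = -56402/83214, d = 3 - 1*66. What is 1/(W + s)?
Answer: 13869/68138860 ≈ 0.00020354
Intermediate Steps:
d = -63 (d = 3 - 66 = -63)
W = 28201/13869 (W = -(-169206)/83214 = -3*(-28201/41607) = 28201/13869 ≈ 2.0334)
s = 4911 (s = -3 - 78*(-63) = -3 + 4914 = 4911)
1/(W + s) = 1/(28201/13869 + 4911) = 1/(68138860/13869) = 13869/68138860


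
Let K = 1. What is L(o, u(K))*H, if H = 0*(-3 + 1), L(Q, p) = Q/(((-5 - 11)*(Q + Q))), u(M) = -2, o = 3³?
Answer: 0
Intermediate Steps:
o = 27
L(Q, p) = -1/32 (L(Q, p) = Q/((-32*Q)) = Q*(-1/(32*Q)) = -1/32)
H = 0 (H = 0*(-2) = 0)
L(o, u(K))*H = -1/32*0 = 0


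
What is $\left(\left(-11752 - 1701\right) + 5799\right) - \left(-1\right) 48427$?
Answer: $40773$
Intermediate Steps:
$\left(\left(-11752 - 1701\right) + 5799\right) - \left(-1\right) 48427 = \left(-13453 + 5799\right) - -48427 = -7654 + 48427 = 40773$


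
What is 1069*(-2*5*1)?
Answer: -10690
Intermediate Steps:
1069*(-2*5*1) = 1069*(-10*1) = 1069*(-10) = -10690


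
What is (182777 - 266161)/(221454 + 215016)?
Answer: -41692/218235 ≈ -0.19104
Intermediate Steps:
(182777 - 266161)/(221454 + 215016) = -83384/436470 = -83384*1/436470 = -41692/218235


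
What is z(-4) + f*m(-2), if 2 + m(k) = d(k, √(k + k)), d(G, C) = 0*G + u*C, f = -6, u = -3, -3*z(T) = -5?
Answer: 41/3 + 36*I ≈ 13.667 + 36.0*I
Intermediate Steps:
z(T) = 5/3 (z(T) = -⅓*(-5) = 5/3)
d(G, C) = -3*C (d(G, C) = 0*G - 3*C = 0 - 3*C = -3*C)
m(k) = -2 - 3*√2*√k (m(k) = -2 - 3*√(k + k) = -2 - 3*√2*√k)
z(-4) + f*m(-2) = 5/3 - 6*(-2 - 3*√2*√(-2)) = 5/3 - 6*(-2 - 3*√2*I*√2) = 5/3 - 6*(-2 - 6*I) = 5/3 + (12 + 36*I) = 41/3 + 36*I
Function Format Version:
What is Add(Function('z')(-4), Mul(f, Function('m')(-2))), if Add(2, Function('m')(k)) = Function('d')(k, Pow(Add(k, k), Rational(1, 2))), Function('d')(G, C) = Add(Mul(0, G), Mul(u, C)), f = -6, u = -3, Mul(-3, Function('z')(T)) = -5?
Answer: Add(Rational(41, 3), Mul(36, I)) ≈ Add(13.667, Mul(36.000, I))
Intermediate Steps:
Function('z')(T) = Rational(5, 3) (Function('z')(T) = Mul(Rational(-1, 3), -5) = Rational(5, 3))
Function('d')(G, C) = Mul(-3, C) (Function('d')(G, C) = Add(Mul(0, G), Mul(-3, C)) = Add(0, Mul(-3, C)) = Mul(-3, C))
Function('m')(k) = Add(-2, Mul(-3, Pow(2, Rational(1, 2)), Pow(k, Rational(1, 2)))) (Function('m')(k) = Add(-2, Mul(-3, Pow(Add(k, k), Rational(1, 2)))) = Add(-2, Mul(-3, Pow(Mul(2, k), Rational(1, 2)))) = Add(-2, Mul(-3, Mul(Pow(2, Rational(1, 2)), Pow(k, Rational(1, 2))))) = Add(-2, Mul(-3, Pow(2, Rational(1, 2)), Pow(k, Rational(1, 2)))))
Add(Function('z')(-4), Mul(f, Function('m')(-2))) = Add(Rational(5, 3), Mul(-6, Add(-2, Mul(-3, Pow(2, Rational(1, 2)), Pow(-2, Rational(1, 2)))))) = Add(Rational(5, 3), Mul(-6, Add(-2, Mul(-3, Pow(2, Rational(1, 2)), Mul(I, Pow(2, Rational(1, 2))))))) = Add(Rational(5, 3), Mul(-6, Add(-2, Mul(-6, I)))) = Add(Rational(5, 3), Add(12, Mul(36, I))) = Add(Rational(41, 3), Mul(36, I))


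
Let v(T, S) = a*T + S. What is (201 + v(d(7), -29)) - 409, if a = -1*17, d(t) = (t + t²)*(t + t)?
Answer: -13565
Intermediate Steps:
d(t) = 2*t*(t + t²) (d(t) = (t + t²)*(2*t) = 2*t*(t + t²))
a = -17
v(T, S) = S - 17*T (v(T, S) = -17*T + S = S - 17*T)
(201 + v(d(7), -29)) - 409 = (201 + (-29 - 34*7²*(1 + 7))) - 409 = (201 + (-29 - 34*49*8)) - 409 = (201 + (-29 - 17*784)) - 409 = (201 + (-29 - 13328)) - 409 = (201 - 13357) - 409 = -13156 - 409 = -13565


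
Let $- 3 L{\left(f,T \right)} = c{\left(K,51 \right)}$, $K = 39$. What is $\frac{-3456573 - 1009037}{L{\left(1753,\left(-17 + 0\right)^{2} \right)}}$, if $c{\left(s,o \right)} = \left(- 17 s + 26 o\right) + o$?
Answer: $\frac{2232805}{119} \approx 18763.0$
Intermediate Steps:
$c{\left(s,o \right)} = - 17 s + 27 o$
$L{\left(f,T \right)} = -238$ ($L{\left(f,T \right)} = - \frac{\left(-17\right) 39 + 27 \cdot 51}{3} = - \frac{-663 + 1377}{3} = \left(- \frac{1}{3}\right) 714 = -238$)
$\frac{-3456573 - 1009037}{L{\left(1753,\left(-17 + 0\right)^{2} \right)}} = \frac{-3456573 - 1009037}{-238} = \left(-4465610\right) \left(- \frac{1}{238}\right) = \frac{2232805}{119}$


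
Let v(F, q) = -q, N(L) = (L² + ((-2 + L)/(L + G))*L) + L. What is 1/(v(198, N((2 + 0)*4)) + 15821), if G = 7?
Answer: 5/78729 ≈ 6.3509e-5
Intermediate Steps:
N(L) = L + L² + L*(-2 + L)/(7 + L) (N(L) = (L² + ((-2 + L)/(L + 7))*L) + L = (L² + ((-2 + L)/(7 + L))*L) + L = (L² + L*(-2 + L)/(7 + L)) + L = L + L² + L*(-2 + L)/(7 + L))
1/(v(198, N((2 + 0)*4)) + 15821) = 1/(-(2 + 0)*4*(5 + ((2 + 0)*4)² + 9*((2 + 0)*4))/(7 + (2 + 0)*4) + 15821) = 1/(-2*4*(5 + (2*4)² + 9*(2*4))/(7 + 2*4) + 15821) = 1/(-8*(5 + 8² + 9*8)/(7 + 8) + 15821) = 1/(-8*(5 + 64 + 72)/15 + 15821) = 1/(-8*141/15 + 15821) = 1/(-1*376/5 + 15821) = 1/(-376/5 + 15821) = 1/(78729/5) = 5/78729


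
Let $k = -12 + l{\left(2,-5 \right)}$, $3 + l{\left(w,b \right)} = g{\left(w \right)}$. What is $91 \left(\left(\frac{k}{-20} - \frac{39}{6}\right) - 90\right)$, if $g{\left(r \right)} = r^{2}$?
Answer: $- \frac{174629}{20} \approx -8731.5$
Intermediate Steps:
$l{\left(w,b \right)} = -3 + w^{2}$
$k = -11$ ($k = -12 - \left(3 - 2^{2}\right) = -12 + \left(-3 + 4\right) = -12 + 1 = -11$)
$91 \left(\left(\frac{k}{-20} - \frac{39}{6}\right) - 90\right) = 91 \left(\left(- \frac{11}{-20} - \frac{39}{6}\right) - 90\right) = 91 \left(\left(\left(-11\right) \left(- \frac{1}{20}\right) - \frac{13}{2}\right) - 90\right) = 91 \left(\left(\frac{11}{20} - \frac{13}{2}\right) - 90\right) = 91 \left(- \frac{119}{20} - 90\right) = 91 \left(- \frac{1919}{20}\right) = - \frac{174629}{20}$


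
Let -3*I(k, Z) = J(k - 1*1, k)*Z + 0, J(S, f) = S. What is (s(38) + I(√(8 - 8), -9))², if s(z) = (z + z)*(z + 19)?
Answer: 18740241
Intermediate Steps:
I(k, Z) = -Z*(-1 + k)/3 (I(k, Z) = -((k - 1*1)*Z + 0)/3 = -((k - 1)*Z + 0)/3 = -((-1 + k)*Z + 0)/3 = -(Z*(-1 + k) + 0)/3 = -Z*(-1 + k)/3)
s(z) = 2*z*(19 + z) (s(z) = (2*z)*(19 + z) = 2*z*(19 + z))
(s(38) + I(√(8 - 8), -9))² = (2*38*(19 + 38) + (⅓)*(-9)*(1 - √(8 - 8)))² = (2*38*57 + (⅓)*(-9)*(1 - √0))² = (4332 + (⅓)*(-9)*(1 - 1*0))² = (4332 + (⅓)*(-9)*(1 + 0))² = (4332 + (⅓)*(-9)*1)² = (4332 - 3)² = 4329² = 18740241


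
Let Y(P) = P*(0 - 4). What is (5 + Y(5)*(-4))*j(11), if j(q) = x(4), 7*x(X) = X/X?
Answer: 85/7 ≈ 12.143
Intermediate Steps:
x(X) = 1/7 (x(X) = (X/X)/7 = (1/7)*1 = 1/7)
Y(P) = -4*P (Y(P) = P*(-4) = -4*P)
j(q) = 1/7
(5 + Y(5)*(-4))*j(11) = (5 - 4*5*(-4))*(1/7) = (5 - 20*(-4))*(1/7) = (5 + 80)*(1/7) = 85*(1/7) = 85/7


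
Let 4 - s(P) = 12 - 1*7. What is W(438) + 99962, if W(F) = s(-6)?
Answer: 99961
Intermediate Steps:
s(P) = -1 (s(P) = 4 - (12 - 1*7) = 4 - (12 - 7) = 4 - 1*5 = 4 - 5 = -1)
W(F) = -1
W(438) + 99962 = -1 + 99962 = 99961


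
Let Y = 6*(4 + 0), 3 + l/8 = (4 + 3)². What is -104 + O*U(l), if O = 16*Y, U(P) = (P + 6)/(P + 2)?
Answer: 52568/185 ≈ 284.15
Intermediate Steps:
l = 368 (l = -24 + 8*(4 + 3)² = -24 + 8*7² = -24 + 8*49 = -24 + 392 = 368)
Y = 24 (Y = 6*4 = 24)
U(P) = (6 + P)/(2 + P)
O = 384 (O = 16*24 = 384)
-104 + O*U(l) = -104 + 384*((6 + 368)/(2 + 368)) = -104 + 384*(374/370) = -104 + 384*((1/370)*374) = -104 + 384*(187/185) = -104 + 71808/185 = 52568/185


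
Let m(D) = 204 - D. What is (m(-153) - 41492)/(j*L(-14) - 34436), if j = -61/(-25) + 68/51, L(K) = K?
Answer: 3085125/2586662 ≈ 1.1927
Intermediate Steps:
j = 283/75 (j = -61*(-1/25) + 68*(1/51) = 61/25 + 4/3 = 283/75 ≈ 3.7733)
(m(-153) - 41492)/(j*L(-14) - 34436) = ((204 - 1*(-153)) - 41492)/((283/75)*(-14) - 34436) = ((204 + 153) - 41492)/(-3962/75 - 34436) = (357 - 41492)/(-2586662/75) = -41135*(-75/2586662) = 3085125/2586662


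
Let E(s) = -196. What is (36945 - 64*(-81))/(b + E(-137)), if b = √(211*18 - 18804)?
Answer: -4128642/26711 - 42129*I*√15006/53422 ≈ -154.57 - 96.604*I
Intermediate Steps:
b = I*√15006 (b = √(3798 - 18804) = √(-15006) = I*√15006 ≈ 122.5*I)
(36945 - 64*(-81))/(b + E(-137)) = (36945 - 64*(-81))/(I*√15006 - 196) = (36945 + 5184)/(-196 + I*√15006) = 42129/(-196 + I*√15006)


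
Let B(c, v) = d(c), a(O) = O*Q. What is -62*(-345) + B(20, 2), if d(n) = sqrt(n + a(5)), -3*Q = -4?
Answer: 21390 + 4*sqrt(15)/3 ≈ 21395.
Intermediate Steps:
Q = 4/3 (Q = -1/3*(-4) = 4/3 ≈ 1.3333)
a(O) = 4*O/3 (a(O) = O*(4/3) = 4*O/3)
d(n) = sqrt(20/3 + n) (d(n) = sqrt(n + (4/3)*5) = sqrt(n + 20/3) = sqrt(20/3 + n))
B(c, v) = sqrt(60 + 9*c)/3
-62*(-345) + B(20, 2) = -62*(-345) + sqrt(60 + 9*20)/3 = 21390 + sqrt(60 + 180)/3 = 21390 + sqrt(240)/3 = 21390 + (4*sqrt(15))/3 = 21390 + 4*sqrt(15)/3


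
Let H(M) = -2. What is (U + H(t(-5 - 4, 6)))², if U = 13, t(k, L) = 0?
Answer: 121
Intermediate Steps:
(U + H(t(-5 - 4, 6)))² = (13 - 2)² = 11² = 121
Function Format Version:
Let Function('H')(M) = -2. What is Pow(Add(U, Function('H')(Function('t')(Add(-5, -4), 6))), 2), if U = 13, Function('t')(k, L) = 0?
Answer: 121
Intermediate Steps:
Pow(Add(U, Function('H')(Function('t')(Add(-5, -4), 6))), 2) = Pow(Add(13, -2), 2) = Pow(11, 2) = 121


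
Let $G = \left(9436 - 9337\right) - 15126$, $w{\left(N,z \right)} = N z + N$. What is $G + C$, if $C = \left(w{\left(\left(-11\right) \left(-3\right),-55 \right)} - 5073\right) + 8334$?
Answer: $-13548$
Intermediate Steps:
$w{\left(N,z \right)} = N + N z$
$G = -15027$ ($G = 99 - 15126 = -15027$)
$C = 1479$ ($C = \left(\left(-11\right) \left(-3\right) \left(1 - 55\right) - 5073\right) + 8334 = \left(33 \left(-54\right) - 5073\right) + 8334 = \left(-1782 - 5073\right) + 8334 = -6855 + 8334 = 1479$)
$G + C = -15027 + 1479 = -13548$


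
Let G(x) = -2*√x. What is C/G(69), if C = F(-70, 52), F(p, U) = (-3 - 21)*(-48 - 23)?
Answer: -284*√69/23 ≈ -102.57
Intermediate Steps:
F(p, U) = 1704 (F(p, U) = -24*(-71) = 1704)
C = 1704
C/G(69) = 1704/((-2*√69)) = 1704*(-√69/138) = -284*√69/23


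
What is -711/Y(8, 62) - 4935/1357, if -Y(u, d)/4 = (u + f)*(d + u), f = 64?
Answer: -10947197/3039680 ≈ -3.6014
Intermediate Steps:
Y(u, d) = -4*(64 + u)*(d + u) (Y(u, d) = -4*(u + 64)*(d + u) = -4*(64 + u)*(d + u))
-711/Y(8, 62) - 4935/1357 = -711/(-256*62 - 256*8 - 4*8² - 4*62*8) - 4935/1357 = -711/(-15872 - 2048 - 4*64 - 1984) - 4935*1/1357 = -711/(-15872 - 2048 - 256 - 1984) - 4935/1357 = -711/(-20160) - 4935/1357 = -711*(-1/20160) - 4935/1357 = 79/2240 - 4935/1357 = -10947197/3039680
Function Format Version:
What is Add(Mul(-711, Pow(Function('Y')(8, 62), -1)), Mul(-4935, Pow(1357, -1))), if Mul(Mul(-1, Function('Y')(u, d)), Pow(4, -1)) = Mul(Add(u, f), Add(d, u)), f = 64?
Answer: Rational(-10947197, 3039680) ≈ -3.6014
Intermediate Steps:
Function('Y')(u, d) = Mul(-4, Add(64, u), Add(d, u)) (Function('Y')(u, d) = Mul(-4, Mul(Add(u, 64), Add(d, u))) = Mul(-4, Mul(Add(64, u), Add(d, u))) = Mul(-4, Add(64, u), Add(d, u)))
Add(Mul(-711, Pow(Function('Y')(8, 62), -1)), Mul(-4935, Pow(1357, -1))) = Add(Mul(-711, Pow(Add(Mul(-256, 62), Mul(-256, 8), Mul(-4, Pow(8, 2)), Mul(-4, 62, 8)), -1)), Mul(-4935, Pow(1357, -1))) = Add(Mul(-711, Pow(Add(-15872, -2048, Mul(-4, 64), -1984), -1)), Mul(-4935, Rational(1, 1357))) = Add(Mul(-711, Pow(Add(-15872, -2048, -256, -1984), -1)), Rational(-4935, 1357)) = Add(Mul(-711, Pow(-20160, -1)), Rational(-4935, 1357)) = Add(Mul(-711, Rational(-1, 20160)), Rational(-4935, 1357)) = Add(Rational(79, 2240), Rational(-4935, 1357)) = Rational(-10947197, 3039680)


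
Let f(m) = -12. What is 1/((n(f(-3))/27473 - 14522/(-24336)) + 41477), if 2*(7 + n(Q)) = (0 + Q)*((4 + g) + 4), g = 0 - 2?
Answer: 334291464/13865606010557 ≈ 2.4109e-5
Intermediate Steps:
g = -2
n(Q) = -7 + 3*Q (n(Q) = -7 + ((0 + Q)*((4 - 2) + 4))/2 = -7 + (Q*(2 + 4))/2 = -7 + (Q*6)/2 = -7 + (6*Q)/2 = -7 + 3*Q)
1/((n(f(-3))/27473 - 14522/(-24336)) + 41477) = 1/(((-7 + 3*(-12))/27473 - 14522/(-24336)) + 41477) = 1/(((-7 - 36)*(1/27473) - 14522*(-1/24336)) + 41477) = 1/((-43*1/27473 + 7261/12168) + 41477) = 1/((-43/27473 + 7261/12168) + 41477) = 1/(198958229/334291464 + 41477) = 1/(13865606010557/334291464) = 334291464/13865606010557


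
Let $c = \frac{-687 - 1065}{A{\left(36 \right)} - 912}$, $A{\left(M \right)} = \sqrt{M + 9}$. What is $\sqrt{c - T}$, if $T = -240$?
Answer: $\frac{2 \sqrt{18386 - 60 \sqrt{5}}}{\sqrt{304 - \sqrt{5}}} \approx 15.554$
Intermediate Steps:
$A{\left(M \right)} = \sqrt{9 + M}$
$c = - \frac{1752}{-912 + 3 \sqrt{5}}$ ($c = \frac{-687 - 1065}{\sqrt{9 + 36} - 912} = - \frac{1752}{\sqrt{45} - 912} = - \frac{1752}{3 \sqrt{5} - 912} = - \frac{1752}{-912 + 3 \sqrt{5}} \approx 1.9353$)
$\sqrt{c - T} = \sqrt{\left(\frac{177536}{92411} + \frac{584 \sqrt{5}}{92411}\right) - -240} = \sqrt{\left(\frac{177536}{92411} + \frac{584 \sqrt{5}}{92411}\right) + 240} = \sqrt{\frac{22356176}{92411} + \frac{584 \sqrt{5}}{92411}}$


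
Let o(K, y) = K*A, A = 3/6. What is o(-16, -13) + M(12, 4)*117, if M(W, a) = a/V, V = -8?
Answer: -133/2 ≈ -66.500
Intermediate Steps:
M(W, a) = -a/8 (M(W, a) = a/(-8) = a*(-1/8) = -a/8)
A = 1/2 (A = 3*(1/6) = 1/2 ≈ 0.50000)
o(K, y) = K/2 (o(K, y) = K*(1/2) = K/2)
o(-16, -13) + M(12, 4)*117 = (1/2)*(-16) - 1/8*4*117 = -8 - 1/2*117 = -8 - 117/2 = -133/2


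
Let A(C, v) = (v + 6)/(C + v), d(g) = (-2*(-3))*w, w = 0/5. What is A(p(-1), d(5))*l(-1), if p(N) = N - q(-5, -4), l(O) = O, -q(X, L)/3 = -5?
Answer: 3/8 ≈ 0.37500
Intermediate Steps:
q(X, L) = 15 (q(X, L) = -3*(-5) = 15)
w = 0 (w = 0*(1/5) = 0)
d(g) = 0 (d(g) = -2*(-3)*0 = 6*0 = 0)
p(N) = -15 + N (p(N) = N - 1*15 = N - 15 = -15 + N)
A(C, v) = (6 + v)/(C + v)
A(p(-1), d(5))*l(-1) = ((6 + 0)/((-15 - 1) + 0))*(-1) = (6/(-16 + 0))*(-1) = (6/(-16))*(-1) = -1/16*6*(-1) = -3/8*(-1) = 3/8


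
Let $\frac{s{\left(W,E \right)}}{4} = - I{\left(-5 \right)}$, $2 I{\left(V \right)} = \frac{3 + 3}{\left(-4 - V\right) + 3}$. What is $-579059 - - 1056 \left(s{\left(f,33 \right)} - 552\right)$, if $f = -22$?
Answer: $-1165139$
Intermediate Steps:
$I{\left(V \right)} = \frac{3}{-1 - V}$ ($I{\left(V \right)} = \frac{\left(3 + 3\right) \frac{1}{\left(-4 - V\right) + 3}}{2} = \frac{6 \frac{1}{-1 - V}}{2} = \frac{3}{-1 - V}$)
$s{\left(W,E \right)} = -3$ ($s{\left(W,E \right)} = 4 \left(- \frac{-3}{1 - 5}\right) = 4 \left(- \frac{-3}{-4}\right) = 4 \left(- \frac{\left(-3\right) \left(-1\right)}{4}\right) = 4 \left(\left(-1\right) \frac{3}{4}\right) = 4 \left(- \frac{3}{4}\right) = -3$)
$-579059 - - 1056 \left(s{\left(f,33 \right)} - 552\right) = -579059 - - 1056 \left(-3 - 552\right) = -579059 - \left(-1056\right) \left(-555\right) = -579059 - 586080 = -1165139$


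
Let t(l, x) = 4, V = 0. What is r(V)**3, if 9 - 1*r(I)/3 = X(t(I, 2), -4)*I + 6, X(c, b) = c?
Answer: 729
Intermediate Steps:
r(I) = 9 - 12*I (r(I) = 27 - 3*(4*I + 6) = 27 - 3*(6 + 4*I) = 27 + (-18 - 12*I) = 9 - 12*I)
r(V)**3 = (9 - 12*0)**3 = (9 + 0)**3 = 9**3 = 729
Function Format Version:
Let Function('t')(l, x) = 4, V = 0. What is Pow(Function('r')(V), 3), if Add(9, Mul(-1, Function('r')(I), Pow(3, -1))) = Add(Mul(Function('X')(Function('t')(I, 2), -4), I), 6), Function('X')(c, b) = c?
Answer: 729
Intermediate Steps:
Function('r')(I) = Add(9, Mul(-12, I)) (Function('r')(I) = Add(27, Mul(-3, Add(Mul(4, I), 6))) = Add(27, Mul(-3, Add(6, Mul(4, I)))) = Add(27, Add(-18, Mul(-12, I))) = Add(9, Mul(-12, I)))
Pow(Function('r')(V), 3) = Pow(Add(9, Mul(-12, 0)), 3) = Pow(Add(9, 0), 3) = Pow(9, 3) = 729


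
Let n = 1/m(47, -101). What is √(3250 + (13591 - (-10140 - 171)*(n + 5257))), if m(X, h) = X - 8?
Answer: √9163523473/13 ≈ 7363.6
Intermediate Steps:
m(X, h) = -8 + X
n = 1/39 (n = 1/(-8 + 47) = 1/39 ≈ 0.025641)
√(3250 + (13591 - (-10140 - 171)*(n + 5257))) = √(3250 + (13591 - (-10140 - 171)*(1/39 + 5257))) = √(3250 + (13591 - (-10311)*205024/39)) = √(3250 + (13591 - 1*(-704667488/13))) = √(3250 + (13591 + 704667488/13)) = √(3250 + 704844171/13) = √(704886421/13) = √9163523473/13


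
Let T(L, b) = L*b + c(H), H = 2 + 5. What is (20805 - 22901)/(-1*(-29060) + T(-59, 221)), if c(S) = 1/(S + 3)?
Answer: -20960/160211 ≈ -0.13083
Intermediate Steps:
H = 7
c(S) = 1/(3 + S)
T(L, b) = ⅒ + L*b (T(L, b) = L*b + 1/(3 + 7) = L*b + 1/10 = L*b + ⅒ = ⅒ + L*b)
(20805 - 22901)/(-1*(-29060) + T(-59, 221)) = (20805 - 22901)/(-1*(-29060) + (⅒ - 59*221)) = -2096/(29060 + (⅒ - 13039)) = -2096/(29060 - 130389/10) = -2096/160211/10 = -2096*10/160211 = -20960/160211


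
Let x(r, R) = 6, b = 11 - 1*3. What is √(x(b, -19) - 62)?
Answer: 2*I*√14 ≈ 7.4833*I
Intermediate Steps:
b = 8 (b = 11 - 3 = 8)
√(x(b, -19) - 62) = √(6 - 62) = √(-56) = 2*I*√14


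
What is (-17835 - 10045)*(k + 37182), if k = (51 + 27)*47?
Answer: -1138842240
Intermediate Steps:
k = 3666 (k = 78*47 = 3666)
(-17835 - 10045)*(k + 37182) = (-17835 - 10045)*(3666 + 37182) = -27880*40848 = -1138842240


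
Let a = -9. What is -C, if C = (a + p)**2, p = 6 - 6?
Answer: -81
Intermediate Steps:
p = 0
C = 81 (C = (-9 + 0)**2 = (-9)**2 = 81)
-C = -1*81 = -81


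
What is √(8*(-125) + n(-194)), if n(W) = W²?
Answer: 2*√9159 ≈ 191.41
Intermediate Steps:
√(8*(-125) + n(-194)) = √(8*(-125) + (-194)²) = √(-1000 + 37636) = √36636 = 2*√9159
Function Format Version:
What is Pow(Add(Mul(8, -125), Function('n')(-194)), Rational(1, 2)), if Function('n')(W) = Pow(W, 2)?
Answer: Mul(2, Pow(9159, Rational(1, 2))) ≈ 191.41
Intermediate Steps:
Pow(Add(Mul(8, -125), Function('n')(-194)), Rational(1, 2)) = Pow(Add(Mul(8, -125), Pow(-194, 2)), Rational(1, 2)) = Pow(Add(-1000, 37636), Rational(1, 2)) = Pow(36636, Rational(1, 2)) = Mul(2, Pow(9159, Rational(1, 2)))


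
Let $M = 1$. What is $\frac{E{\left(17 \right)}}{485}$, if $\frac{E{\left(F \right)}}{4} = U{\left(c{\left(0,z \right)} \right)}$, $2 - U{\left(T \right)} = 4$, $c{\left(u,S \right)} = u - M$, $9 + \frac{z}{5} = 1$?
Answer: $- \frac{8}{485} \approx -0.016495$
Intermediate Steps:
$z = -40$ ($z = -45 + 5 \cdot 1 = -45 + 5 = -40$)
$c{\left(u,S \right)} = -1 + u$ ($c{\left(u,S \right)} = u - 1 = -1 + u$)
$U{\left(T \right)} = -2$ ($U{\left(T \right)} = 2 - 4 = -2$)
$E{\left(F \right)} = -8$ ($E{\left(F \right)} = 4 \left(-2\right) = -8$)
$\frac{E{\left(17 \right)}}{485} = - \frac{8}{485}$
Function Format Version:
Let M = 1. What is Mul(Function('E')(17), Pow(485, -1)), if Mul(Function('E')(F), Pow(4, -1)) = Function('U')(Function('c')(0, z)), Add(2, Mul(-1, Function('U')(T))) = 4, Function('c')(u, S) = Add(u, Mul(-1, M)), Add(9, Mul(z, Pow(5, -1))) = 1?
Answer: Rational(-8, 485) ≈ -0.016495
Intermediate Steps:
z = -40 (z = Add(-45, Mul(5, 1)) = Add(-45, 5) = -40)
Function('c')(u, S) = Add(-1, u) (Function('c')(u, S) = Add(u, Mul(-1, 1)) = Add(u, -1) = Add(-1, u))
Function('U')(T) = -2 (Function('U')(T) = Add(2, Mul(-1, 4)) = Add(2, -4) = -2)
Function('E')(F) = -8 (Function('E')(F) = Mul(4, -2) = -8)
Mul(Function('E')(17), Pow(485, -1)) = Mul(-8, Pow(485, -1)) = Mul(-8, Rational(1, 485)) = Rational(-8, 485)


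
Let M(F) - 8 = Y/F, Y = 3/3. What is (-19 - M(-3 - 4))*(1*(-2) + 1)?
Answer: 188/7 ≈ 26.857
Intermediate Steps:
Y = 1 (Y = 3*(⅓) = 1)
M(F) = 8 + 1/F
(-19 - M(-3 - 4))*(1*(-2) + 1) = (-19 - (8 + 1/(-3 - 4)))*(1*(-2) + 1) = (-19 - (8 + 1/(-7)))*(-2 + 1) = (-19 - (8 - ⅐))*(-1) = (-19 - 1*55/7)*(-1) = (-19 - 55/7)*(-1) = -188/7*(-1) = 188/7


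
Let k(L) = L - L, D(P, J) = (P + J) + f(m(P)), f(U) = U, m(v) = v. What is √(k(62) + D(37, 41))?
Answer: √115 ≈ 10.724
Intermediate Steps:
D(P, J) = J + 2*P (D(P, J) = (P + J) + P = (J + P) + P = J + 2*P)
k(L) = 0
√(k(62) + D(37, 41)) = √(0 + (41 + 2*37)) = √(0 + (41 + 74)) = √(0 + 115) = √115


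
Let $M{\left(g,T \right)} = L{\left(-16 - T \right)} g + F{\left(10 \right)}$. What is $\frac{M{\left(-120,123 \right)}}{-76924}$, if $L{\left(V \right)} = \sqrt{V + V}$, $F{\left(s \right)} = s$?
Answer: $- \frac{5}{38462} + \frac{30 i \sqrt{278}}{19231} \approx -0.00013 + 0.02601 i$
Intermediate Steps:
$L{\left(V \right)} = \sqrt{2} \sqrt{V}$ ($L{\left(V \right)} = \sqrt{2 V} = \sqrt{2} \sqrt{V}$)
$M{\left(g,T \right)} = 10 + g \sqrt{2} \sqrt{-16 - T}$ ($M{\left(g,T \right)} = \sqrt{2} \sqrt{-16 - T} g + 10 = g \sqrt{2} \sqrt{-16 - T} + 10 = 10 + g \sqrt{2} \sqrt{-16 - T}$)
$\frac{M{\left(-120,123 \right)}}{-76924} = \frac{10 - 120 \sqrt{-32 - 246}}{-76924} = \left(10 - 120 \sqrt{-32 - 246}\right) \left(- \frac{1}{76924}\right) = \left(10 - 120 \sqrt{-278}\right) \left(- \frac{1}{76924}\right) = \left(10 - 120 i \sqrt{278}\right) \left(- \frac{1}{76924}\right) = - \frac{5}{38462} + \frac{30 i \sqrt{278}}{19231}$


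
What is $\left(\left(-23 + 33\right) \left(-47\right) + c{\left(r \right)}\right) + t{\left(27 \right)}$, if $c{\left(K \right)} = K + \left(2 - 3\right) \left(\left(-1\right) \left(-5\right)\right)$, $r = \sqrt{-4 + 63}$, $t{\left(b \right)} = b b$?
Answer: $254 + \sqrt{59} \approx 261.68$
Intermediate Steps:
$t{\left(b \right)} = b^{2}$
$r = \sqrt{59} \approx 7.6811$
$c{\left(K \right)} = -5 + K$ ($c{\left(K \right)} = K - 5 = -5 + K$)
$\left(\left(-23 + 33\right) \left(-47\right) + c{\left(r \right)}\right) + t{\left(27 \right)} = \left(\left(-23 + 33\right) \left(-47\right) - \left(5 - \sqrt{59}\right)\right) + 27^{2} = \left(10 \left(-47\right) - \left(5 - \sqrt{59}\right)\right) + 729 = \left(-470 - \left(5 - \sqrt{59}\right)\right) + 729 = \left(-475 + \sqrt{59}\right) + 729 = 254 + \sqrt{59}$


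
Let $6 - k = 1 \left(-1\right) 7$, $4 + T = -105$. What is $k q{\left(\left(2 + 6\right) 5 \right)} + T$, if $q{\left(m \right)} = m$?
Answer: $411$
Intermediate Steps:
$T = -109$ ($T = -4 - 105 = -109$)
$k = 13$ ($k = 6 - 1 \left(-1\right) 7 = 6 - \left(-1\right) 7 = 6 - -7 = 6 + 7 = 13$)
$k q{\left(\left(2 + 6\right) 5 \right)} + T = 13 \left(2 + 6\right) 5 - 109 = 13 \cdot 8 \cdot 5 - 109 = 13 \cdot 40 - 109 = 520 - 109 = 411$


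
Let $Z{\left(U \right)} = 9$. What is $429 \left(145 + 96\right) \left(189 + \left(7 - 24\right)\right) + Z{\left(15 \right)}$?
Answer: $17782917$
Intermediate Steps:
$429 \left(145 + 96\right) \left(189 + \left(7 - 24\right)\right) + Z{\left(15 \right)} = 429 \left(145 + 96\right) \left(189 + \left(7 - 24\right)\right) + 9 = 429 \cdot 241 \left(189 + \left(7 - 24\right)\right) + 9 = 429 \cdot 241 \left(189 - 17\right) + 9 = 429 \cdot 241 \cdot 172 + 9 = 429 \cdot 41452 + 9 = 17782908 + 9 = 17782917$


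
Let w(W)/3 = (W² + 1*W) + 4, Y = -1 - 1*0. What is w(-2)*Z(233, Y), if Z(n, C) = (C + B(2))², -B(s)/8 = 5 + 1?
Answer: 43218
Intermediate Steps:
B(s) = -48 (B(s) = -8*(5 + 1) = -8*6 = -48)
Y = -1 (Y = -1 + 0 = -1)
Z(n, C) = (-48 + C)² (Z(n, C) = (C - 48)² = (-48 + C)²)
w(W) = 12 + 3*W + 3*W² (w(W) = 3*((W² + 1*W) + 4) = 3*((W² + W) + 4) = 3*((W + W²) + 4) = 3*(4 + W + W²) = 12 + 3*W + 3*W²)
w(-2)*Z(233, Y) = (12 + 3*(-2) + 3*(-2)²)*(-48 - 1)² = (12 - 6 + 3*4)*(-49)² = (12 - 6 + 12)*2401 = 18*2401 = 43218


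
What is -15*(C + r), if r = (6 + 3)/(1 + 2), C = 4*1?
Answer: -105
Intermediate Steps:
C = 4
r = 3 (r = 9/3 = 9*(⅓) = 3)
-15*(C + r) = -15*(4 + 3) = -15*7 = -105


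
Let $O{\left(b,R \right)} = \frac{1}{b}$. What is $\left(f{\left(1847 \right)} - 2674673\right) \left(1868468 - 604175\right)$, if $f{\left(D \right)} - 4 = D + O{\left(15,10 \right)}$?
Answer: $- \frac{16896150302799}{5} \approx -3.3792 \cdot 10^{12}$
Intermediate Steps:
$f{\left(D \right)} = \frac{61}{15} + D$ ($f{\left(D \right)} = 4 + \left(D + \frac{1}{15}\right) = 4 + \left(\frac{1}{15} + D\right) = \frac{61}{15} + D$)
$\left(f{\left(1847 \right)} - 2674673\right) \left(1868468 - 604175\right) = \left(\left(\frac{61}{15} + 1847\right) - 2674673\right) \left(1868468 - 604175\right) = \left(\frac{27766}{15} - 2674673\right) 1264293 = \left(- \frac{40092329}{15}\right) 1264293 = - \frac{16896150302799}{5}$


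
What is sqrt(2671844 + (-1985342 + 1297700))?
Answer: sqrt(1984202) ≈ 1408.6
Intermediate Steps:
sqrt(2671844 + (-1985342 + 1297700)) = sqrt(2671844 - 687642) = sqrt(1984202)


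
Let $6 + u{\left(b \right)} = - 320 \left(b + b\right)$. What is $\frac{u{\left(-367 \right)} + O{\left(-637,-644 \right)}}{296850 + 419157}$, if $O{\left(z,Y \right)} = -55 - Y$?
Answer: $\frac{235463}{716007} \approx 0.32886$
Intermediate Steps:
$u{\left(b \right)} = -6 - 640 b$ ($u{\left(b \right)} = -6 - 320 \left(b + b\right) = -6 - 320 \cdot 2 b = -6 - 640 b$)
$\frac{u{\left(-367 \right)} + O{\left(-637,-644 \right)}}{296850 + 419157} = \frac{\left(-6 - -234880\right) - -589}{296850 + 419157} = \frac{\left(-6 + 234880\right) + \left(-55 + 644\right)}{716007} = \left(234874 + 589\right) \frac{1}{716007} = 235463 \cdot \frac{1}{716007} = \frac{235463}{716007}$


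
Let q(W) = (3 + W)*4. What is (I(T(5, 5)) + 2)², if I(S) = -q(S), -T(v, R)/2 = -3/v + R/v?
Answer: 1156/25 ≈ 46.240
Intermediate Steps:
T(v, R) = 6/v - 2*R/v (T(v, R) = -2*(-3/v + R/v) = 6/v - 2*R/v)
q(W) = 12 + 4*W
I(S) = -12 - 4*S (I(S) = -(12 + 4*S) = -12 - 4*S)
(I(T(5, 5)) + 2)² = ((-12 - 8*(3 - 1*5)/5) + 2)² = ((-12 - 8*(3 - 5)/5) + 2)² = ((-12 - 8*(-2)/5) + 2)² = ((-12 - 4*(-⅘)) + 2)² = ((-12 + 16/5) + 2)² = (-44/5 + 2)² = (-34/5)² = 1156/25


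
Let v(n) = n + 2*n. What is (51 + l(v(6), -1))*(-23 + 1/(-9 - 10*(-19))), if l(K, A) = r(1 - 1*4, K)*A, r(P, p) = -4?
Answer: -456610/361 ≈ -1264.8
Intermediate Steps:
v(n) = 3*n
l(K, A) = -4*A
(51 + l(v(6), -1))*(-23 + 1/(-9 - 10*(-19))) = (51 - 4*(-1))*(-23 + 1/(-9 - 10*(-19))) = (51 + 4)*(-23 - 1/19/(-19)) = 55*(-23 - 1/19*(-1/19)) = 55*(-23 + 1/361) = 55*(-8302/361) = -456610/361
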